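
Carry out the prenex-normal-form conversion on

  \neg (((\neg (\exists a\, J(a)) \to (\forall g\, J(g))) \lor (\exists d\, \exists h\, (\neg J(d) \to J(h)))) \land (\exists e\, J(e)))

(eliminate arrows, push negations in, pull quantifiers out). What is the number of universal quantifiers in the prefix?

4

Eliminate → and ↔ using ¬ and ∨.
  \neg ((\neg \neg (\exists a\, J(a)) \lor (\forall g\, J(g)) \lor (\exists d\, \exists h\, (\neg \neg J(d) \lor J(h)))) \land (\exists e\, J(e)))
Move each ¬ inward, flipping quantifiers it crosses:
  (\forall a\, \neg J(a)) \land (\exists g\, \neg J(g)) \land (\forall d\, \forall h\, (\neg J(d) \land \neg J(h))) \lor (\forall e\, \neg J(e))
All bound variables are already distinct, so no renaming is needed.
Extract every quantifier outward, since the variables are now distinct and don't occur free across branches:
  \forall a\, \exists g\, \forall d\, \forall h\, \forall e\, (\neg J(a) \land \neg J(g) \land \neg J(d) \land \neg J(h) \lor \neg J(e))
The prefix is \forall a \exists g \forall d \forall h \forall e: 4 universal, 1 existential.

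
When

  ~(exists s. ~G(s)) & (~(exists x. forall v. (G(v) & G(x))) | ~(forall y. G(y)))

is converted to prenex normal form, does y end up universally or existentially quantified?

Drive negations inward (¬∀x A ≡ ∃x ¬A, ¬∃x A ≡ ∀x ¬A, De Morgan for ∧/∨):
  (forall s. G(s)) & ((forall x. exists v. (~G(v) | ~G(x))) | (exists y. ~G(y)))
All bound variables are already distinct, so no renaming is needed.
Pull the quantifiers to the front (each side's bound variable is not free in the other side):
  forall s. forall x. exists v. exists y. (G(s) & (~G(v) | ~G(x) | ~G(y)))
The quantifier forall y sits under an odd number of negations, so it flips to exists y.

existential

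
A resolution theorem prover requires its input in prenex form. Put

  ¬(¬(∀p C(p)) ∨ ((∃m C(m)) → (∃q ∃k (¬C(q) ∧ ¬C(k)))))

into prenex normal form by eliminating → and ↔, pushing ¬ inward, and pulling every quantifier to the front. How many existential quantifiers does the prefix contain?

1

Rewrite implications/biconditionals: A → B as ¬A ∨ B.
  ¬(¬(∀p C(p)) ∨ ¬(∃m C(m)) ∨ (∃q ∃k (¬C(q) ∧ ¬C(k))))
Drive negations inward (¬∀x A ≡ ∃x ¬A, ¬∃x A ≡ ∀x ¬A, De Morgan for ∧/∨):
  (∀p C(p)) ∧ (∃m C(m)) ∧ (∀q ∀k (C(q) ∨ C(k)))
Extract every quantifier outward, since the variables are now distinct and don't occur free across branches:
  ∀p ∃m ∀q ∀k (C(p) ∧ C(m) ∧ (C(q) ∨ C(k)))
The prefix is ∀p ∃m ∀q ∀k: 3 universal, 1 existential.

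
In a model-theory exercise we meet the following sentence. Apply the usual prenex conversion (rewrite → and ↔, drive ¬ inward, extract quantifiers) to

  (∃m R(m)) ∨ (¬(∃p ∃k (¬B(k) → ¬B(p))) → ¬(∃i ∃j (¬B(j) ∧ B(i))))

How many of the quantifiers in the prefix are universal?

First replace A → B with ¬A ∨ B.
  (∃m R(m)) ∨ ¬¬(∃p ∃k (¬¬B(k) ∨ ¬B(p))) ∨ ¬(∃i ∃j (¬B(j) ∧ B(i)))
Move each ¬ inward, flipping quantifiers it crosses:
  (∃m R(m)) ∨ (∃p ∃k (B(k) ∨ ¬B(p))) ∨ (∀i ∀j (B(j) ∨ ¬B(i)))
Extract every quantifier outward, since the variables are now distinct and don't occur free across branches:
  ∃m ∃p ∃k ∀i ∀j (R(m) ∨ B(k) ∨ ¬B(p) ∨ B(j) ∨ ¬B(i))
The prefix is ∃m ∃p ∃k ∀i ∀j: 2 universal, 3 existential.

2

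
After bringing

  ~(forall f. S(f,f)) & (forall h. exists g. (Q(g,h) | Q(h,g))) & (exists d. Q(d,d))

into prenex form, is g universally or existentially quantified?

existential

Push ¬ through the quantifiers and connectives to reach negation normal form:
  (exists f. ~S(f,f)) & (forall h. exists g. (Q(g,h) | Q(h,g))) & (exists d. Q(d,d))
All bound variables are already distinct, so no renaming is needed.
Pull the quantifiers to the front (each side's bound variable is not free in the other side):
  exists f. forall h. exists g. exists d. (~S(f,f) & (Q(g,h) | Q(h,g)) & Q(d,d))
The quantifier exists g sits under an even number of negations, so it remains existential.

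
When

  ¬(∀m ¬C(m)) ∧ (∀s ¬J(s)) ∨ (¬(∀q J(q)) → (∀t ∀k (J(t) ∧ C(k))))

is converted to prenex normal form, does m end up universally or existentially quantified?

existential

First replace A → B with ¬A ∨ B.
  ¬(∀m ¬C(m)) ∧ (∀s ¬J(s)) ∨ ¬¬(∀q J(q)) ∨ (∀t ∀k (J(t) ∧ C(k)))
Drive negations inward (¬∀x A ≡ ∃x ¬A, ¬∃x A ≡ ∀x ¬A, De Morgan for ∧/∨):
  (∃m C(m)) ∧ (∀s ¬J(s)) ∨ (∀q J(q)) ∨ (∀t ∀k (J(t) ∧ C(k)))
All bound variables are already distinct, so no renaming is needed.
Pull the quantifiers to the front (each side's bound variable is not free in the other side):
  ∃m ∀s ∀q ∀t ∀k (C(m) ∧ ¬J(s) ∨ J(q) ∨ J(t) ∧ C(k))
The quantifier ∀m sits under an odd number of negations (counting the antecedent side of each →), so it flips to ∃m.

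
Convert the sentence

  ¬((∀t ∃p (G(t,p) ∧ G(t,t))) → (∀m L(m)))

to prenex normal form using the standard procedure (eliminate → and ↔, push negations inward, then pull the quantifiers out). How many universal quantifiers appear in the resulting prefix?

Eliminate → and ↔ using ¬ and ∨.
  ¬(¬(∀t ∃p (G(t,p) ∧ G(t,t))) ∨ (∀m L(m)))
Push ¬ through the quantifiers and connectives to reach negation normal form:
  (∀t ∃p (G(t,p) ∧ G(t,t))) ∧ (∃m ¬L(m))
Finally move all quantifiers to the prefix:
  ∀t ∃p ∃m (G(t,p) ∧ G(t,t) ∧ ¬L(m))
The prefix is ∀t ∃p ∃m: 1 universal, 2 existential.

1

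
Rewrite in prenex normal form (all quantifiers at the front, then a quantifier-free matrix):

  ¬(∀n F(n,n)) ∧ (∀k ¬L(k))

∃n ∀k (¬F(n,n) ∧ ¬L(k))

Push ¬ through the quantifiers and connectives to reach negation normal form:
  (∃n ¬F(n,n)) ∧ (∀k ¬L(k))
All bound variables are already distinct, so no renaming is needed.
Finally move all quantifiers to the prefix:
  ∃n ∀k (¬F(n,n) ∧ ¬L(k))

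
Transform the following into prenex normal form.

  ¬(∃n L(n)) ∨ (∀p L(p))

∀n ∀p (¬L(n) ∨ L(p))

Drive negations inward (¬∀x A ≡ ∃x ¬A, ¬∃x A ≡ ∀x ¬A, De Morgan for ∧/∨):
  (∀n ¬L(n)) ∨ (∀p L(p))
Extract every quantifier outward, since the variables are now distinct and don't occur free across branches:
  ∀n ∀p (¬L(n) ∨ L(p))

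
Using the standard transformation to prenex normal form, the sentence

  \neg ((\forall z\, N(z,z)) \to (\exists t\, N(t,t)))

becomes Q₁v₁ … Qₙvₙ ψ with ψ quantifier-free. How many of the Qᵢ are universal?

2

Rewrite implications/biconditionals: A → B as ¬A ∨ B.
  \neg (\neg (\forall z\, N(z,z)) \lor (\exists t\, N(t,t)))
Drive negations inward (¬∀x A ≡ ∃x ¬A, ¬∃x A ≡ ∀x ¬A, De Morgan for ∧/∨):
  (\forall z\, N(z,z)) \land (\forall t\, \neg N(t,t))
Extract every quantifier outward, since the variables are now distinct and don't occur free across branches:
  \forall z\, \forall t\, (N(z,z) \land \neg N(t,t))
The prefix is \forall z \forall t: 2 universal, 0 existential.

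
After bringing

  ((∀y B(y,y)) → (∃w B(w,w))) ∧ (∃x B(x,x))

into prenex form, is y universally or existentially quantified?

Eliminate → and ↔ using ¬ and ∨.
  (¬(∀y B(y,y)) ∨ (∃w B(w,w))) ∧ (∃x B(x,x))
Move each ¬ inward, flipping quantifiers it crosses:
  ((∃y ¬B(y,y)) ∨ (∃w B(w,w))) ∧ (∃x B(x,x))
Finally move all quantifiers to the prefix:
  ∃y ∃w ∃x ((¬B(y,y) ∨ B(w,w)) ∧ B(x,x))
The quantifier ∀y sits under an odd number of negations (counting the antecedent side of each →), so it flips to ∃y.

existential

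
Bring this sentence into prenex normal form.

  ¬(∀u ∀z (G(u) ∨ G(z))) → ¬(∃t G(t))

∀u ∀z ∀t (G(u) ∨ G(z) ∨ ¬G(t))

Rewrite implications/biconditionals: A → B as ¬A ∨ B.
  ¬¬(∀u ∀z (G(u) ∨ G(z))) ∨ ¬(∃t G(t))
Move each ¬ inward, flipping quantifiers it crosses:
  (∀u ∀z (G(u) ∨ G(z))) ∨ (∀t ¬G(t))
All bound variables are already distinct, so no renaming is needed.
Extract every quantifier outward, since the variables are now distinct and don't occur free across branches:
  ∀u ∀z ∀t (G(u) ∨ G(z) ∨ ¬G(t))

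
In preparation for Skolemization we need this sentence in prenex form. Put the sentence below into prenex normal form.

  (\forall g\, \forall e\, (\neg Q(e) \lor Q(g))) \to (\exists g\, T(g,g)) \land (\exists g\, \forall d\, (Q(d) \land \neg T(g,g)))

\exists g\, \exists e\, \exists t\, \exists v1\, \forall d\, (Q(e) \land \neg Q(g) \lor T(t,t) \land Q(d) \land \neg T(v1,v1))

Rewrite implications/biconditionals: A → B as ¬A ∨ B.
  \neg (\forall g\, \forall e\, (\neg Q(e) \lor Q(g))) \lor (\exists g\, T(g,g)) \land (\exists g\, \forall d\, (Q(d) \land \neg T(g,g)))
Move each ¬ inward, flipping quantifiers it crosses:
  (\exists g\, \exists e\, (Q(e) \land \neg Q(g))) \lor (\exists g\, T(g,g)) \land (\exists g\, \forall d\, (Q(d) \land \neg T(g,g)))
Standardize variables apart so no two quantifiers bind the same name: g↦t, g↦v1.
  (\exists g\, \exists e\, (Q(e) \land \neg Q(g))) \lor (\exists t\, T(t,t)) \land (\exists v1\, \forall d\, (Q(d) \land \neg T(v1,v1)))
Extract every quantifier outward, since the variables are now distinct and don't occur free across branches:
  \exists g\, \exists e\, \exists t\, \exists v1\, \forall d\, (Q(e) \land \neg Q(g) \lor T(t,t) \land Q(d) \land \neg T(v1,v1))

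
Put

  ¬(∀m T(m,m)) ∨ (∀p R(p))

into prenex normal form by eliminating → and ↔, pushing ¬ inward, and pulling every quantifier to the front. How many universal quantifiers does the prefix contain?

Move each ¬ inward, flipping quantifiers it crosses:
  (∃m ¬T(m,m)) ∨ (∀p R(p))
Pull the quantifiers to the front (each side's bound variable is not free in the other side):
  ∃m ∀p (¬T(m,m) ∨ R(p))
The prefix is ∃m ∀p: 1 universal, 1 existential.

1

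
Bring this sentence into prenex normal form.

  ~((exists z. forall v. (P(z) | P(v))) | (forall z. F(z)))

Push ¬ through the quantifiers and connectives to reach negation normal form:
  (forall z. exists v. (~P(z) & ~P(v))) & (exists z. ~F(z))
Give each quantifier a distinct variable: z↦y1.
  (forall z. exists v. (~P(z) & ~P(v))) & (exists y1. ~F(y1))
Pull the quantifiers to the front (each side's bound variable is not free in the other side):
  forall z. exists v. exists y1. (~P(z) & ~P(v) & ~F(y1))

forall z. exists v. exists y1. (~P(z) & ~P(v) & ~F(y1))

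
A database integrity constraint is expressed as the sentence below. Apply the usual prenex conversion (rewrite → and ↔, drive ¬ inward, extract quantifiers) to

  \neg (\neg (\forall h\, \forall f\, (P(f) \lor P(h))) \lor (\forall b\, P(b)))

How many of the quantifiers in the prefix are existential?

1

Move each ¬ inward, flipping quantifiers it crosses:
  (\forall h\, \forall f\, (P(f) \lor P(h))) \land (\exists b\, \neg P(b))
All bound variables are already distinct, so no renaming is needed.
Pull the quantifiers to the front (each side's bound variable is not free in the other side):
  \forall h\, \forall f\, \exists b\, ((P(f) \lor P(h)) \land \neg P(b))
The prefix is \forall h \forall f \exists b: 2 universal, 1 existential.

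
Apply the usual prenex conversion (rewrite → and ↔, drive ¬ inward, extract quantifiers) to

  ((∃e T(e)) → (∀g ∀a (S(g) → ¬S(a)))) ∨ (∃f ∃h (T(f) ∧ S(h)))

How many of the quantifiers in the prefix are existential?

Rewrite implications/biconditionals: A → B as ¬A ∨ B.
  ¬(∃e T(e)) ∨ (∀g ∀a (¬S(g) ∨ ¬S(a))) ∨ (∃f ∃h (T(f) ∧ S(h)))
Push ¬ through the quantifiers and connectives to reach negation normal form:
  (∀e ¬T(e)) ∨ (∀g ∀a (¬S(g) ∨ ¬S(a))) ∨ (∃f ∃h (T(f) ∧ S(h)))
Extract every quantifier outward, since the variables are now distinct and don't occur free across branches:
  ∀e ∀g ∀a ∃f ∃h (¬T(e) ∨ ¬S(g) ∨ ¬S(a) ∨ T(f) ∧ S(h))
The prefix is ∀e ∀g ∀a ∃f ∃h: 3 universal, 2 existential.

2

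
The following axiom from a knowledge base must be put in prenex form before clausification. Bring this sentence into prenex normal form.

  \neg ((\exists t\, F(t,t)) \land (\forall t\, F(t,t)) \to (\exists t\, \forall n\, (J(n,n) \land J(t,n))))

First replace A → B with ¬A ∨ B.
  \neg (\neg ((\exists t\, F(t,t)) \land (\forall t\, F(t,t))) \lor (\exists t\, \forall n\, (J(n,n) \land J(t,n))))
Push ¬ through the quantifiers and connectives to reach negation normal form:
  (\exists t\, F(t,t)) \land (\forall t\, F(t,t)) \land (\forall t\, \exists n\, (\neg J(n,n) \lor \neg J(t,n)))
Standardize variables apart so no two quantifiers bind the same name: t↦z, t↦q.
  (\exists t\, F(t,t)) \land (\forall z\, F(z,z)) \land (\forall q\, \exists n\, (\neg J(n,n) \lor \neg J(q,n)))
Extract every quantifier outward, since the variables are now distinct and don't occur free across branches:
  \exists t\, \forall z\, \forall q\, \exists n\, (F(t,t) \land F(z,z) \land (\neg J(n,n) \lor \neg J(q,n)))

\exists t\, \forall z\, \forall q\, \exists n\, (F(t,t) \land F(z,z) \land (\neg J(n,n) \lor \neg J(q,n)))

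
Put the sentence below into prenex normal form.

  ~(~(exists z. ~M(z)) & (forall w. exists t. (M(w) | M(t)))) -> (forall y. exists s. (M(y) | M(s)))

Eliminate → and ↔ using ¬ and ∨.
  ~~(~(exists z. ~M(z)) & (forall w. exists t. (M(w) | M(t)))) | (forall y. exists s. (M(y) | M(s)))
Drive negations inward (¬∀x A ≡ ∃x ¬A, ¬∃x A ≡ ∀x ¬A, De Morgan for ∧/∨):
  (forall z. M(z)) & (forall w. exists t. (M(w) | M(t))) | (forall y. exists s. (M(y) | M(s)))
Pull the quantifiers to the front (each side's bound variable is not free in the other side):
  forall z. forall w. exists t. forall y. exists s. (M(z) & (M(w) | M(t)) | M(y) | M(s))

forall z. forall w. exists t. forall y. exists s. (M(z) & (M(w) | M(t)) | M(y) | M(s))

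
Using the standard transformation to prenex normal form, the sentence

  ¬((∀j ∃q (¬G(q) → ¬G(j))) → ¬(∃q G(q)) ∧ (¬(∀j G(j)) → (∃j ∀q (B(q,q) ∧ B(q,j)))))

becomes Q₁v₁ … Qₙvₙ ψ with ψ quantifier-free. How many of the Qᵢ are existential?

4

Rewrite implications/biconditionals: A → B as ¬A ∨ B.
  ¬(¬(∀j ∃q (¬¬G(q) ∨ ¬G(j))) ∨ ¬(∃q G(q)) ∧ (¬¬(∀j G(j)) ∨ (∃j ∀q (B(q,q) ∧ B(q,j)))))
Push ¬ through the quantifiers and connectives to reach negation normal form:
  (∀j ∃q (G(q) ∨ ¬G(j))) ∧ ((∃q G(q)) ∨ (∃j ¬G(j)) ∧ (∀j ∃q (¬B(q,q) ∨ ¬B(q,j))))
Give each quantifier a distinct variable: q↦u1, j↦u, j↦b, q↦w1.
  (∀j ∃q (G(q) ∨ ¬G(j))) ∧ ((∃u1 G(u1)) ∨ (∃u ¬G(u)) ∧ (∀b ∃w1 (¬B(w1,w1) ∨ ¬B(w1,b))))
Pull the quantifiers to the front (each side's bound variable is not free in the other side):
  ∀j ∃q ∃u1 ∃u ∀b ∃w1 ((G(q) ∨ ¬G(j)) ∧ (G(u1) ∨ ¬G(u) ∧ (¬B(w1,w1) ∨ ¬B(w1,b))))
The prefix is ∀j ∃q ∃u1 ∃u ∀b ∃w1: 2 universal, 4 existential.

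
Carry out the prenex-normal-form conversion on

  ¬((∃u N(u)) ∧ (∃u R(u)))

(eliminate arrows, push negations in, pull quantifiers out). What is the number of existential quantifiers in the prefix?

0

Move each ¬ inward, flipping quantifiers it crosses:
  (∀u ¬N(u)) ∨ (∀u ¬R(u))
Give each quantifier a distinct variable: u↦z.
  (∀u ¬N(u)) ∨ (∀z ¬R(z))
Pull the quantifiers to the front (each side's bound variable is not free in the other side):
  ∀u ∀z (¬N(u) ∨ ¬R(z))
The prefix is ∀u ∀z: 2 universal, 0 existential.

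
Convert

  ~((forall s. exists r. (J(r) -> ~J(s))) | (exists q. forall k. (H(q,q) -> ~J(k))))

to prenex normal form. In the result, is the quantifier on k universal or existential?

existential

Eliminate → and ↔ using ¬ and ∨.
  ~((forall s. exists r. (~J(r) | ~J(s))) | (exists q. forall k. (~H(q,q) | ~J(k))))
Move each ¬ inward, flipping quantifiers it crosses:
  (exists s. forall r. (J(r) & J(s))) & (forall q. exists k. (H(q,q) & J(k)))
All bound variables are already distinct, so no renaming is needed.
Pull the quantifiers to the front (each side's bound variable is not free in the other side):
  exists s. forall r. forall q. exists k. (J(r) & J(s) & H(q,q) & J(k))
The quantifier forall k sits under an odd number of negations (counting the antecedent side of each →), so it flips to exists k.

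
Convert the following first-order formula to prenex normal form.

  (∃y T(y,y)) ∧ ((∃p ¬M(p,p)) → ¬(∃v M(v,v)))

∃y ∀p ∀v (T(y,y) ∧ (M(p,p) ∨ ¬M(v,v)))

Eliminate → and ↔ using ¬ and ∨.
  (∃y T(y,y)) ∧ (¬(∃p ¬M(p,p)) ∨ ¬(∃v M(v,v)))
Drive negations inward (¬∀x A ≡ ∃x ¬A, ¬∃x A ≡ ∀x ¬A, De Morgan for ∧/∨):
  (∃y T(y,y)) ∧ ((∀p M(p,p)) ∨ (∀v ¬M(v,v)))
All bound variables are already distinct, so no renaming is needed.
Finally move all quantifiers to the prefix:
  ∃y ∀p ∀v (T(y,y) ∧ (M(p,p) ∨ ¬M(v,v)))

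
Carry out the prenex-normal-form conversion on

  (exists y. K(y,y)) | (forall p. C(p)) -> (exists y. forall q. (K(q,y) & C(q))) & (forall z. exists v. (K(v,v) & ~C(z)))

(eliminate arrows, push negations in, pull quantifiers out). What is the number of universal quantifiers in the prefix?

Rewrite implications/biconditionals: A → B as ¬A ∨ B.
  ~((exists y. K(y,y)) | (forall p. C(p))) | (exists y. forall q. (K(q,y) & C(q))) & (forall z. exists v. (K(v,v) & ~C(z)))
Drive negations inward (¬∀x A ≡ ∃x ¬A, ¬∃x A ≡ ∀x ¬A, De Morgan for ∧/∨):
  (forall y. ~K(y,y)) & (exists p. ~C(p)) | (exists y. forall q. (K(q,y) & C(q))) & (forall z. exists v. (K(v,v) & ~C(z)))
Rename bound variables to avoid capture: y↦y1.
  (forall y. ~K(y,y)) & (exists p. ~C(p)) | (exists y1. forall q. (K(q,y1) & C(q))) & (forall z. exists v. (K(v,v) & ~C(z)))
Finally move all quantifiers to the prefix:
  forall y. exists p. exists y1. forall q. forall z. exists v. (~K(y,y) & ~C(p) | K(q,y1) & C(q) & K(v,v) & ~C(z))
The prefix is forall y exists p exists y1 forall q forall z exists v: 3 universal, 3 existential.

3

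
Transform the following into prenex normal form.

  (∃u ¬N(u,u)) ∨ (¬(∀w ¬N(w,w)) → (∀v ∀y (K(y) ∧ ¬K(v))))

∃u ∀w ∀v ∀y (¬N(u,u) ∨ ¬N(w,w) ∨ K(y) ∧ ¬K(v))

Rewrite implications/biconditionals: A → B as ¬A ∨ B.
  (∃u ¬N(u,u)) ∨ ¬¬(∀w ¬N(w,w)) ∨ (∀v ∀y (K(y) ∧ ¬K(v)))
Move each ¬ inward, flipping quantifiers it crosses:
  (∃u ¬N(u,u)) ∨ (∀w ¬N(w,w)) ∨ (∀v ∀y (K(y) ∧ ¬K(v)))
Finally move all quantifiers to the prefix:
  ∃u ∀w ∀v ∀y (¬N(u,u) ∨ ¬N(w,w) ∨ K(y) ∧ ¬K(v))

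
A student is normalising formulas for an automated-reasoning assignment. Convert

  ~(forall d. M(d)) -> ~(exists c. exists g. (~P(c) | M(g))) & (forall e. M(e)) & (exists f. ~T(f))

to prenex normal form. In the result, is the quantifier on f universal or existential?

existential

Rewrite implications/biconditionals: A → B as ¬A ∨ B.
  ~~(forall d. M(d)) | ~(exists c. exists g. (~P(c) | M(g))) & (forall e. M(e)) & (exists f. ~T(f))
Drive negations inward (¬∀x A ≡ ∃x ¬A, ¬∃x A ≡ ∀x ¬A, De Morgan for ∧/∨):
  (forall d. M(d)) | (forall c. forall g. (P(c) & ~M(g))) & (forall e. M(e)) & (exists f. ~T(f))
Extract every quantifier outward, since the variables are now distinct and don't occur free across branches:
  forall d. forall c. forall g. forall e. exists f. (M(d) | P(c) & ~M(g) & M(e) & ~T(f))
The quantifier exists f sits under an even number of negations (counting the antecedent side of each →), so it remains existential.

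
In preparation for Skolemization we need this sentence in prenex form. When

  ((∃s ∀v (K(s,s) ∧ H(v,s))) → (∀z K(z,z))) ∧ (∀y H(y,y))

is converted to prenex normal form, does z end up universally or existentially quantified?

universal

Rewrite implications/biconditionals: A → B as ¬A ∨ B.
  (¬(∃s ∀v (K(s,s) ∧ H(v,s))) ∨ (∀z K(z,z))) ∧ (∀y H(y,y))
Drive negations inward (¬∀x A ≡ ∃x ¬A, ¬∃x A ≡ ∀x ¬A, De Morgan for ∧/∨):
  ((∀s ∃v (¬K(s,s) ∨ ¬H(v,s))) ∨ (∀z K(z,z))) ∧ (∀y H(y,y))
Extract every quantifier outward, since the variables are now distinct and don't occur free across branches:
  ∀s ∃v ∀z ∀y ((¬K(s,s) ∨ ¬H(v,s) ∨ K(z,z)) ∧ H(y,y))
The quantifier ∀z sits under an even number of negations (counting the antecedent side of each →), so it remains universal.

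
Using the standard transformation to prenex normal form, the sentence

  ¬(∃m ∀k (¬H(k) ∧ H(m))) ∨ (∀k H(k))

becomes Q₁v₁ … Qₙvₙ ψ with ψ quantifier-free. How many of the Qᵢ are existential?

Push ¬ through the quantifiers and connectives to reach negation normal form:
  (∀m ∃k (H(k) ∨ ¬H(m))) ∨ (∀k H(k))
Give each quantifier a distinct variable: k↦v.
  (∀m ∃k (H(k) ∨ ¬H(m))) ∨ (∀v H(v))
Extract every quantifier outward, since the variables are now distinct and don't occur free across branches:
  ∀m ∃k ∀v (H(k) ∨ ¬H(m) ∨ H(v))
The prefix is ∀m ∃k ∀v: 2 universal, 1 existential.

1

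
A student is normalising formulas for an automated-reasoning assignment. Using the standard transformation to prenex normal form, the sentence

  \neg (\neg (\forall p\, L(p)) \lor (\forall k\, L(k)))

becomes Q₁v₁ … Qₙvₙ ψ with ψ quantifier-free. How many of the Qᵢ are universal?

1

Push ¬ through the quantifiers and connectives to reach negation normal form:
  (\forall p\, L(p)) \land (\exists k\, \neg L(k))
All bound variables are already distinct, so no renaming is needed.
Extract every quantifier outward, since the variables are now distinct and don't occur free across branches:
  \forall p\, \exists k\, (L(p) \land \neg L(k))
The prefix is \forall p \exists k: 1 universal, 1 existential.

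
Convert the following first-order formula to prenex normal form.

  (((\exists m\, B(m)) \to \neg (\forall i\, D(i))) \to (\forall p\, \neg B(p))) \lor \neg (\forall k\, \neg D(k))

\exists m\, \forall i\, \forall p\, \exists k\, (B(m) \land D(i) \lor \neg B(p) \lor D(k))

Rewrite implications/biconditionals: A → B as ¬A ∨ B.
  \neg (\neg (\exists m\, B(m)) \lor \neg (\forall i\, D(i))) \lor (\forall p\, \neg B(p)) \lor \neg (\forall k\, \neg D(k))
Push ¬ through the quantifiers and connectives to reach negation normal form:
  (\exists m\, B(m)) \land (\forall i\, D(i)) \lor (\forall p\, \neg B(p)) \lor (\exists k\, D(k))
All bound variables are already distinct, so no renaming is needed.
Pull the quantifiers to the front (each side's bound variable is not free in the other side):
  \exists m\, \forall i\, \forall p\, \exists k\, (B(m) \land D(i) \lor \neg B(p) \lor D(k))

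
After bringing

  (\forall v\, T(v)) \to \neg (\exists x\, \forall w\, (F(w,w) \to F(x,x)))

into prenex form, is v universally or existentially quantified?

existential

Rewrite implications/biconditionals: A → B as ¬A ∨ B.
  \neg (\forall v\, T(v)) \lor \neg (\exists x\, \forall w\, (\neg F(w,w) \lor F(x,x)))
Drive negations inward (¬∀x A ≡ ∃x ¬A, ¬∃x A ≡ ∀x ¬A, De Morgan for ∧/∨):
  (\exists v\, \neg T(v)) \lor (\forall x\, \exists w\, (F(w,w) \land \neg F(x,x)))
All bound variables are already distinct, so no renaming is needed.
Extract every quantifier outward, since the variables are now distinct and don't occur free across branches:
  \exists v\, \forall x\, \exists w\, (\neg T(v) \lor F(w,w) \land \neg F(x,x))
The quantifier \forall v sits under an odd number of negations (counting the antecedent side of each →), so it flips to \exists v.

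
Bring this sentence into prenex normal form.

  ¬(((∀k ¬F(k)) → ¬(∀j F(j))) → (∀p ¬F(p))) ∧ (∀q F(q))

∃k ∃j ∃p ∀q ((F(k) ∨ ¬F(j)) ∧ F(p) ∧ F(q))

First replace A → B with ¬A ∨ B.
  ¬(¬(¬(∀k ¬F(k)) ∨ ¬(∀j F(j))) ∨ (∀p ¬F(p))) ∧ (∀q F(q))
Push ¬ through the quantifiers and connectives to reach negation normal form:
  ((∃k F(k)) ∨ (∃j ¬F(j))) ∧ (∃p F(p)) ∧ (∀q F(q))
All bound variables are already distinct, so no renaming is needed.
Pull the quantifiers to the front (each side's bound variable is not free in the other side):
  ∃k ∃j ∃p ∀q ((F(k) ∨ ¬F(j)) ∧ F(p) ∧ F(q))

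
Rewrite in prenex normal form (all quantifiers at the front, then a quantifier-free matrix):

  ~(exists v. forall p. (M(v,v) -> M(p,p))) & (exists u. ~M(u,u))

Eliminate → and ↔ using ¬ and ∨.
  ~(exists v. forall p. (~M(v,v) | M(p,p))) & (exists u. ~M(u,u))
Push ¬ through the quantifiers and connectives to reach negation normal form:
  (forall v. exists p. (M(v,v) & ~M(p,p))) & (exists u. ~M(u,u))
All bound variables are already distinct, so no renaming is needed.
Pull the quantifiers to the front (each side's bound variable is not free in the other side):
  forall v. exists p. exists u. (M(v,v) & ~M(p,p) & ~M(u,u))

forall v. exists p. exists u. (M(v,v) & ~M(p,p) & ~M(u,u))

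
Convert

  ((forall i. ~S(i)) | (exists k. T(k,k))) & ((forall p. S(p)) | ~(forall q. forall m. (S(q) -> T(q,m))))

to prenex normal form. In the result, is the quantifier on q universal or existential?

existential

Eliminate → and ↔ using ¬ and ∨.
  ((forall i. ~S(i)) | (exists k. T(k,k))) & ((forall p. S(p)) | ~(forall q. forall m. (~S(q) | T(q,m))))
Move each ¬ inward, flipping quantifiers it crosses:
  ((forall i. ~S(i)) | (exists k. T(k,k))) & ((forall p. S(p)) | (exists q. exists m. (S(q) & ~T(q,m))))
All bound variables are already distinct, so no renaming is needed.
Finally move all quantifiers to the prefix:
  forall i. exists k. forall p. exists q. exists m. ((~S(i) | T(k,k)) & (S(p) | S(q) & ~T(q,m)))
The quantifier forall q sits under an odd number of negations (counting the antecedent side of each →), so it flips to exists q.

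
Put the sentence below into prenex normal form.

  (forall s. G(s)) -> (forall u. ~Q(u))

Rewrite implications/biconditionals: A → B as ¬A ∨ B.
  ~(forall s. G(s)) | (forall u. ~Q(u))
Drive negations inward (¬∀x A ≡ ∃x ¬A, ¬∃x A ≡ ∀x ¬A, De Morgan for ∧/∨):
  (exists s. ~G(s)) | (forall u. ~Q(u))
All bound variables are already distinct, so no renaming is needed.
Extract every quantifier outward, since the variables are now distinct and don't occur free across branches:
  exists s. forall u. (~G(s) | ~Q(u))

exists s. forall u. (~G(s) | ~Q(u))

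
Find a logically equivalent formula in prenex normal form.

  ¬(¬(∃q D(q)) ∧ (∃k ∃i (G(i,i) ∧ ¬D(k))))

Drive negations inward (¬∀x A ≡ ∃x ¬A, ¬∃x A ≡ ∀x ¬A, De Morgan for ∧/∨):
  (∃q D(q)) ∨ (∀k ∀i (¬G(i,i) ∨ D(k)))
Finally move all quantifiers to the prefix:
  ∃q ∀k ∀i (D(q) ∨ ¬G(i,i) ∨ D(k))

∃q ∀k ∀i (D(q) ∨ ¬G(i,i) ∨ D(k))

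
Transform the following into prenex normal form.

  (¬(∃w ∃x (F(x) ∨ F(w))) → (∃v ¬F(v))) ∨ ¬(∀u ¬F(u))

∃w ∃x ∃v ∃u (F(x) ∨ F(w) ∨ ¬F(v) ∨ F(u))

Rewrite implications/biconditionals: A → B as ¬A ∨ B.
  ¬¬(∃w ∃x (F(x) ∨ F(w))) ∨ (∃v ¬F(v)) ∨ ¬(∀u ¬F(u))
Drive negations inward (¬∀x A ≡ ∃x ¬A, ¬∃x A ≡ ∀x ¬A, De Morgan for ∧/∨):
  (∃w ∃x (F(x) ∨ F(w))) ∨ (∃v ¬F(v)) ∨ (∃u F(u))
All bound variables are already distinct, so no renaming is needed.
Finally move all quantifiers to the prefix:
  ∃w ∃x ∃v ∃u (F(x) ∨ F(w) ∨ ¬F(v) ∨ F(u))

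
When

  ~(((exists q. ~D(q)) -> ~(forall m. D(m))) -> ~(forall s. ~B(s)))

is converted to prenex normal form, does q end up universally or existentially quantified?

universal

Eliminate → and ↔ using ¬ and ∨.
  ~(~(~(exists q. ~D(q)) | ~(forall m. D(m))) | ~(forall s. ~B(s)))
Push ¬ through the quantifiers and connectives to reach negation normal form:
  ((forall q. D(q)) | (exists m. ~D(m))) & (forall s. ~B(s))
All bound variables are already distinct, so no renaming is needed.
Pull the quantifiers to the front (each side's bound variable is not free in the other side):
  forall q. exists m. forall s. ((D(q) | ~D(m)) & ~B(s))
The quantifier exists q sits under an odd number of negations (counting the antecedent side of each →), so it flips to forall q.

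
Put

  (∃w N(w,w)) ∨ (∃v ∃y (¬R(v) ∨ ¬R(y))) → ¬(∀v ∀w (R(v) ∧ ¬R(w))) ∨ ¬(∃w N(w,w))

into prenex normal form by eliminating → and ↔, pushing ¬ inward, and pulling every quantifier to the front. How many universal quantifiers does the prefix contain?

Eliminate → and ↔ using ¬ and ∨.
  ¬((∃w N(w,w)) ∨ (∃v ∃y (¬R(v) ∨ ¬R(y)))) ∨ ¬(∀v ∀w (R(v) ∧ ¬R(w))) ∨ ¬(∃w N(w,w))
Drive negations inward (¬∀x A ≡ ∃x ¬A, ¬∃x A ≡ ∀x ¬A, De Morgan for ∧/∨):
  (∀w ¬N(w,w)) ∧ (∀v ∀y (R(v) ∧ R(y))) ∨ (∃v ∃w (¬R(v) ∨ R(w))) ∨ (∀w ¬N(w,w))
Rename bound variables to avoid capture: v↦z1, w↦w1, w↦x1.
  (∀w ¬N(w,w)) ∧ (∀v ∀y (R(v) ∧ R(y))) ∨ (∃z1 ∃w1 (¬R(z1) ∨ R(w1))) ∨ (∀x1 ¬N(x1,x1))
Finally move all quantifiers to the prefix:
  ∀w ∀v ∀y ∃z1 ∃w1 ∀x1 (¬N(w,w) ∧ R(v) ∧ R(y) ∨ ¬R(z1) ∨ R(w1) ∨ ¬N(x1,x1))
The prefix is ∀w ∀v ∀y ∃z1 ∃w1 ∀x1: 4 universal, 2 existential.

4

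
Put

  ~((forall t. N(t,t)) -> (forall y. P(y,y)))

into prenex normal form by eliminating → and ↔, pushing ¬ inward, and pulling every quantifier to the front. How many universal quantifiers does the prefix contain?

First replace A → B with ¬A ∨ B.
  ~(~(forall t. N(t,t)) | (forall y. P(y,y)))
Drive negations inward (¬∀x A ≡ ∃x ¬A, ¬∃x A ≡ ∀x ¬A, De Morgan for ∧/∨):
  (forall t. N(t,t)) & (exists y. ~P(y,y))
Extract every quantifier outward, since the variables are now distinct and don't occur free across branches:
  forall t. exists y. (N(t,t) & ~P(y,y))
The prefix is forall t exists y: 1 universal, 1 existential.

1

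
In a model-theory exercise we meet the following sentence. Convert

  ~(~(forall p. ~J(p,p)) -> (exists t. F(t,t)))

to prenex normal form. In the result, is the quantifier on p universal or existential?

Rewrite implications/biconditionals: A → B as ¬A ∨ B.
  ~(~~(forall p. ~J(p,p)) | (exists t. F(t,t)))
Drive negations inward (¬∀x A ≡ ∃x ¬A, ¬∃x A ≡ ∀x ¬A, De Morgan for ∧/∨):
  (exists p. J(p,p)) & (forall t. ~F(t,t))
Pull the quantifiers to the front (each side's bound variable is not free in the other side):
  exists p. forall t. (J(p,p) & ~F(t,t))
The quantifier forall p sits under an odd number of negations (counting the antecedent side of each →), so it flips to exists p.

existential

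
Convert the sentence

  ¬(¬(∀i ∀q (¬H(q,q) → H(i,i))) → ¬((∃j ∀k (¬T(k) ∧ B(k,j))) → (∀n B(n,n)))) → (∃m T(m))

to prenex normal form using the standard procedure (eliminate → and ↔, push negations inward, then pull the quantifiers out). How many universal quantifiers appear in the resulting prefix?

3

Eliminate → and ↔ using ¬ and ∨.
  ¬¬(¬¬(∀i ∀q (¬¬H(q,q) ∨ H(i,i))) ∨ ¬(¬(∃j ∀k (¬T(k) ∧ B(k,j))) ∨ (∀n B(n,n)))) ∨ (∃m T(m))
Push ¬ through the quantifiers and connectives to reach negation normal form:
  (∀i ∀q (H(q,q) ∨ H(i,i))) ∨ (∃j ∀k (¬T(k) ∧ B(k,j))) ∧ (∃n ¬B(n,n)) ∨ (∃m T(m))
All bound variables are already distinct, so no renaming is needed.
Pull the quantifiers to the front (each side's bound variable is not free in the other side):
  ∀i ∀q ∃j ∀k ∃n ∃m (H(q,q) ∨ H(i,i) ∨ ¬T(k) ∧ B(k,j) ∧ ¬B(n,n) ∨ T(m))
The prefix is ∀i ∀q ∃j ∀k ∃n ∃m: 3 universal, 3 existential.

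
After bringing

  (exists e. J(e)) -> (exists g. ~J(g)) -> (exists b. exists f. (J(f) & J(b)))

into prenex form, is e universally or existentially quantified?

universal

Rewrite implications/biconditionals: A → B as ¬A ∨ B.
  ~(exists e. J(e)) | ~(exists g. ~J(g)) | (exists b. exists f. (J(f) & J(b)))
Move each ¬ inward, flipping quantifiers it crosses:
  (forall e. ~J(e)) | (forall g. J(g)) | (exists b. exists f. (J(f) & J(b)))
All bound variables are already distinct, so no renaming is needed.
Finally move all quantifiers to the prefix:
  forall e. forall g. exists b. exists f. (~J(e) | J(g) | J(f) & J(b))
The quantifier exists e sits under an odd number of negations (counting the antecedent side of each →), so it flips to forall e.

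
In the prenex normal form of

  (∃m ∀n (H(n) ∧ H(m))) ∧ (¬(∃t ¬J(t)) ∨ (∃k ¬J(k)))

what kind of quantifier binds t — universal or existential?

universal

Push ¬ through the quantifiers and connectives to reach negation normal form:
  (∃m ∀n (H(n) ∧ H(m))) ∧ ((∀t J(t)) ∨ (∃k ¬J(k)))
Finally move all quantifiers to the prefix:
  ∃m ∀n ∀t ∃k (H(n) ∧ H(m) ∧ (J(t) ∨ ¬J(k)))
The quantifier ∃t sits under an odd number of negations, so it flips to ∀t.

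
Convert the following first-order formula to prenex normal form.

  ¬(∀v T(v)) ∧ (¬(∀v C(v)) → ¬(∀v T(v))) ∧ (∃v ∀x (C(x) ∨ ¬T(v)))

∃v ∀w ∃c ∃z1 ∀x (¬T(v) ∧ (C(w) ∨ ¬T(c)) ∧ (C(x) ∨ ¬T(z1)))

Rewrite implications/biconditionals: A → B as ¬A ∨ B.
  ¬(∀v T(v)) ∧ (¬¬(∀v C(v)) ∨ ¬(∀v T(v))) ∧ (∃v ∀x (C(x) ∨ ¬T(v)))
Drive negations inward (¬∀x A ≡ ∃x ¬A, ¬∃x A ≡ ∀x ¬A, De Morgan for ∧/∨):
  (∃v ¬T(v)) ∧ ((∀v C(v)) ∨ (∃v ¬T(v))) ∧ (∃v ∀x (C(x) ∨ ¬T(v)))
Standardize variables apart so no two quantifiers bind the same name: v↦w, v↦c, v↦z1.
  (∃v ¬T(v)) ∧ ((∀w C(w)) ∨ (∃c ¬T(c))) ∧ (∃z1 ∀x (C(x) ∨ ¬T(z1)))
Pull the quantifiers to the front (each side's bound variable is not free in the other side):
  ∃v ∀w ∃c ∃z1 ∀x (¬T(v) ∧ (C(w) ∨ ¬T(c)) ∧ (C(x) ∨ ¬T(z1)))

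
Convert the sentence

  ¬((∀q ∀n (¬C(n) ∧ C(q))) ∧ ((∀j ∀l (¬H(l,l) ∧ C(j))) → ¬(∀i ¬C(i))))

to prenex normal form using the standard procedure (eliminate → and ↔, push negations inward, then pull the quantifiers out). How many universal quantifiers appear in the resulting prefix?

3

Eliminate → and ↔ using ¬ and ∨.
  ¬((∀q ∀n (¬C(n) ∧ C(q))) ∧ (¬(∀j ∀l (¬H(l,l) ∧ C(j))) ∨ ¬(∀i ¬C(i))))
Drive negations inward (¬∀x A ≡ ∃x ¬A, ¬∃x A ≡ ∀x ¬A, De Morgan for ∧/∨):
  (∃q ∃n (C(n) ∨ ¬C(q))) ∨ (∀j ∀l (¬H(l,l) ∧ C(j))) ∧ (∀i ¬C(i))
All bound variables are already distinct, so no renaming is needed.
Finally move all quantifiers to the prefix:
  ∃q ∃n ∀j ∀l ∀i (C(n) ∨ ¬C(q) ∨ ¬H(l,l) ∧ C(j) ∧ ¬C(i))
The prefix is ∃q ∃n ∀j ∀l ∀i: 3 universal, 2 existential.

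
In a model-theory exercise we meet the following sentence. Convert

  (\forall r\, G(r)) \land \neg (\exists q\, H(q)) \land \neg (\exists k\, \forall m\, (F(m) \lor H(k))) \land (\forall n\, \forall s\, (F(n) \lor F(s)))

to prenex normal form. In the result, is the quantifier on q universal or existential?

universal

Move each ¬ inward, flipping quantifiers it crosses:
  (\forall r\, G(r)) \land (\forall q\, \neg H(q)) \land (\forall k\, \exists m\, (\neg F(m) \land \neg H(k))) \land (\forall n\, \forall s\, (F(n) \lor F(s)))
All bound variables are already distinct, so no renaming is needed.
Extract every quantifier outward, since the variables are now distinct and don't occur free across branches:
  \forall r\, \forall q\, \forall k\, \exists m\, \forall n\, \forall s\, (G(r) \land \neg H(q) \land \neg F(m) \land \neg H(k) \land (F(n) \lor F(s)))
The quantifier \exists q sits under an odd number of negations, so it flips to \forall q.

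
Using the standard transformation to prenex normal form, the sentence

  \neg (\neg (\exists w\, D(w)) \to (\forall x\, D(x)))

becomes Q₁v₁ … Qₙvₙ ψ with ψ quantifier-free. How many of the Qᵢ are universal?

Eliminate → and ↔ using ¬ and ∨.
  \neg (\neg \neg (\exists w\, D(w)) \lor (\forall x\, D(x)))
Push ¬ through the quantifiers and connectives to reach negation normal form:
  (\forall w\, \neg D(w)) \land (\exists x\, \neg D(x))
All bound variables are already distinct, so no renaming is needed.
Finally move all quantifiers to the prefix:
  \forall w\, \exists x\, (\neg D(w) \land \neg D(x))
The prefix is \forall w \exists x: 1 universal, 1 existential.

1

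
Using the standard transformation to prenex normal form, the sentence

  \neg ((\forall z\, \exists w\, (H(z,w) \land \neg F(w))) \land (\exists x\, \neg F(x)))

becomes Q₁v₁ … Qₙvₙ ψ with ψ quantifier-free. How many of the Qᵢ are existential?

1

Move each ¬ inward, flipping quantifiers it crosses:
  (\exists z\, \forall w\, (\neg H(z,w) \lor F(w))) \lor (\forall x\, F(x))
Finally move all quantifiers to the prefix:
  \exists z\, \forall w\, \forall x\, (\neg H(z,w) \lor F(w) \lor F(x))
The prefix is \exists z \forall w \forall x: 2 universal, 1 existential.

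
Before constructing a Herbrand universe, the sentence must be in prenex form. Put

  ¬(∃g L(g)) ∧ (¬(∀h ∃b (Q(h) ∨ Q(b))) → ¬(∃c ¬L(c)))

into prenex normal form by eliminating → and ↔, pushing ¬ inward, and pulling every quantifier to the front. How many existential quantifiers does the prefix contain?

First replace A → B with ¬A ∨ B.
  ¬(∃g L(g)) ∧ (¬¬(∀h ∃b (Q(h) ∨ Q(b))) ∨ ¬(∃c ¬L(c)))
Move each ¬ inward, flipping quantifiers it crosses:
  (∀g ¬L(g)) ∧ ((∀h ∃b (Q(h) ∨ Q(b))) ∨ (∀c L(c)))
Pull the quantifiers to the front (each side's bound variable is not free in the other side):
  ∀g ∀h ∃b ∀c (¬L(g) ∧ (Q(h) ∨ Q(b) ∨ L(c)))
The prefix is ∀g ∀h ∃b ∀c: 3 universal, 1 existential.

1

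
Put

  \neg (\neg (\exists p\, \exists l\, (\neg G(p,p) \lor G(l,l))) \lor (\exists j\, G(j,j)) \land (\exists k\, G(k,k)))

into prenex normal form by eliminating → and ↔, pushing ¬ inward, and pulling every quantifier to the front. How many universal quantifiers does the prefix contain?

Push ¬ through the quantifiers and connectives to reach negation normal form:
  (\exists p\, \exists l\, (\neg G(p,p) \lor G(l,l))) \land ((\forall j\, \neg G(j,j)) \lor (\forall k\, \neg G(k,k)))
All bound variables are already distinct, so no renaming is needed.
Finally move all quantifiers to the prefix:
  \exists p\, \exists l\, \forall j\, \forall k\, ((\neg G(p,p) \lor G(l,l)) \land (\neg G(j,j) \lor \neg G(k,k)))
The prefix is \exists p \exists l \forall j \forall k: 2 universal, 2 existential.

2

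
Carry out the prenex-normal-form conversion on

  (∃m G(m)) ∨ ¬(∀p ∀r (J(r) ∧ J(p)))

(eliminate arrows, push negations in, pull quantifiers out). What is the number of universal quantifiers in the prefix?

0

Move each ¬ inward, flipping quantifiers it crosses:
  (∃m G(m)) ∨ (∃p ∃r (¬J(r) ∨ ¬J(p)))
Finally move all quantifiers to the prefix:
  ∃m ∃p ∃r (G(m) ∨ ¬J(r) ∨ ¬J(p))
The prefix is ∃m ∃p ∃r: 0 universal, 3 existential.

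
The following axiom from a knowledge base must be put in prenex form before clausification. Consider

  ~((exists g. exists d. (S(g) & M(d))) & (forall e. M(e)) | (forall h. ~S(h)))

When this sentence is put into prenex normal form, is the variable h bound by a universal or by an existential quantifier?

Drive negations inward (¬∀x A ≡ ∃x ¬A, ¬∃x A ≡ ∀x ¬A, De Morgan for ∧/∨):
  ((forall g. forall d. (~S(g) | ~M(d))) | (exists e. ~M(e))) & (exists h. S(h))
All bound variables are already distinct, so no renaming is needed.
Finally move all quantifiers to the prefix:
  forall g. forall d. exists e. exists h. ((~S(g) | ~M(d) | ~M(e)) & S(h))
The quantifier forall h sits under an odd number of negations, so it flips to exists h.

existential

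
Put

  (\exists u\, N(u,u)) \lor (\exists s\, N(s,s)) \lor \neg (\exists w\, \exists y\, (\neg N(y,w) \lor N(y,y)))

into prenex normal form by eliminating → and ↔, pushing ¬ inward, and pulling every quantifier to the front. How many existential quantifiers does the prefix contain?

2

Drive negations inward (¬∀x A ≡ ∃x ¬A, ¬∃x A ≡ ∀x ¬A, De Morgan for ∧/∨):
  (\exists u\, N(u,u)) \lor (\exists s\, N(s,s)) \lor (\forall w\, \forall y\, (N(y,w) \land \neg N(y,y)))
All bound variables are already distinct, so no renaming is needed.
Extract every quantifier outward, since the variables are now distinct and don't occur free across branches:
  \exists u\, \exists s\, \forall w\, \forall y\, (N(u,u) \lor N(s,s) \lor N(y,w) \land \neg N(y,y))
The prefix is \exists u \exists s \forall w \forall y: 2 universal, 2 existential.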